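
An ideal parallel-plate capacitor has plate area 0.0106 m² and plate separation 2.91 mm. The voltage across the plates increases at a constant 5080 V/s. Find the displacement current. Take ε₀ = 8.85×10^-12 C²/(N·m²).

C = ε₀A/d = (8.85×10^-12)(0.0106)/(2.91×10^-3) = 3.224×10^-11 F.
I_d = C dV/dt = (3.224×10^-11)(5080) = 1.64×10^-7 A.

1.64×10^-7 A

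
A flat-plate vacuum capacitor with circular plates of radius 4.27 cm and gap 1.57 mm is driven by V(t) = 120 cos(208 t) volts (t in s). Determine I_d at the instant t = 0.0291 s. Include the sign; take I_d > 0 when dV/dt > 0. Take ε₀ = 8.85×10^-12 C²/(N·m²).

1.84×10^-7 A

dE/dt = (V₀ω/d)·−sin(ωt) with ωt = 6.0528 rad: (120)(208)(0.2284)/(1.57×10^-3) = 3.631×10^6 V/(m·s).
I_d = ε₀ A dE/dt = (8.85×10^-12)(5.728×10^-3)(3.631×10^6) = 1.84×10^-7 A.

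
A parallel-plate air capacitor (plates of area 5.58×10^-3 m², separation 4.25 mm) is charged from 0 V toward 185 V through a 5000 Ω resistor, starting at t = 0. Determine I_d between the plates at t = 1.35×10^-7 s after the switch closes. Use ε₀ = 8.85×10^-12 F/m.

C = ε₀A/d = (8.85×10^-12)(5.58×10^-3)/(4.25×10^-3) = 1.162×10^-11 F and τ = RC = 5.810×10^-8 s. I_d in the gap equals the RC charging current.
I_d(t) = (V₀/R) e^(−t/τ) = 0.03700 · e^(−2.324) = 3.62×10^-3 A.

3.62×10^-3 A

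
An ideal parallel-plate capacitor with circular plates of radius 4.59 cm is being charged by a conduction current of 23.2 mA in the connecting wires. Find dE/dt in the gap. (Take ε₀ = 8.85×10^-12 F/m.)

3.96×10^11 V/(m·s)

By continuity, I_d in the gap equals the 23.2 mA flowing in the wire.
Then dE/dt = I_d/(ε₀A) = 3.96×10^11 V/(m·s).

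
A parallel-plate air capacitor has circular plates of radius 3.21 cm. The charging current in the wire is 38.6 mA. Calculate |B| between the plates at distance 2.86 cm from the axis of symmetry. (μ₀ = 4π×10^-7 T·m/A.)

No conduction current crosses the gap, so I_d there equals the 0.0386 A in the leads.
∮B·dl = μ₀ I_d,enc with I_d,enc = I_d r²/R² = 0.03064 A; so B = μ₀ I_d,enc/(2πr) = 2.14×10^-7 T.

2.14×10^-7 T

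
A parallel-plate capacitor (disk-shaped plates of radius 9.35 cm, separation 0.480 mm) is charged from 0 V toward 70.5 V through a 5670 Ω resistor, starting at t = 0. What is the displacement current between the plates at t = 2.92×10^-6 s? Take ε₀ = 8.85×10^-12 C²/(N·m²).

4.50×10^-3 A

C = ε₀A/d = (8.85×10^-12)(0.02746)/(4.80×10^-4) = 5.063×10^-10 F, so τ = RC = 2.871×10^-6 s.
The conduction current is I(t) = (V₀/R) e^(−t/τ), and the displacement current between the plates equals it.
t/τ = 1.017; I_d = (70.5/5670) · e^(−1.017) = (0.01243)(0.3617) = 4.50×10^-3 A.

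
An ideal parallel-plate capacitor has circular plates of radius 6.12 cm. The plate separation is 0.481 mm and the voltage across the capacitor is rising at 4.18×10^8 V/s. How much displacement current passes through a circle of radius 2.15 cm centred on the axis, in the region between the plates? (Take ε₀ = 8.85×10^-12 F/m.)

With E = V/d, dE/dt = 8.690×10^11 V/(m·s) and πR² = 0.01177 m², giving I_d = ε₀ πR² dE/dt = 0.09052 A.
The field is uniform, so I_d,enc = I_d (r/R)² = (0.09052)(2.15/6.12)² = 0.0112 A.

0.0112 A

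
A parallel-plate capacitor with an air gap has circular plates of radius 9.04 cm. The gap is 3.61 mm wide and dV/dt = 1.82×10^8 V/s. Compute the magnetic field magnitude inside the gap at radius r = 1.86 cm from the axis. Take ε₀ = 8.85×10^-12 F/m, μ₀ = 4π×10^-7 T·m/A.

5.21×10^-9 T

dE/dt = (dV/dt)/d = 5.042×10^10 V/(m·s); I_d = ε₀(πR²)(dE/dt) = (8.85×10^-12)(0.02567)(5.042×10^10) = 0.01145 A.
For r < R the Ampère–Maxwell law gives B(2πr) = μ₀ I_d (r²/R²), so B = μ₀ I_d r/(2πR²) = (4π×10^-7)(0.01145)(0.0186)/(2π·0.0904²) = 5.21×10^-9 T.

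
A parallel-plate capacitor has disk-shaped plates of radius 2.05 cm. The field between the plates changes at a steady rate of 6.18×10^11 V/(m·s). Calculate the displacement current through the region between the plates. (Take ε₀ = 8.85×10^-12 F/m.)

7.22×10^-3 A

With a uniform field, Φ_E = EA, so I_d = ε₀ A dE/dt = 7.22×10^-3 A.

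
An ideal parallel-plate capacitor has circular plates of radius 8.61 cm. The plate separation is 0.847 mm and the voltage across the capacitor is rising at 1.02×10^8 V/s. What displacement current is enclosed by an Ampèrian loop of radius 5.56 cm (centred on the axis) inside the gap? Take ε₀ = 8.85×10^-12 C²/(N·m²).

0.0104 A

With E = V/d, dE/dt = 1.204×10^11 V/(m·s) and πR² = 0.02329 m², giving I_d = ε₀ πR² dE/dt = 0.02482 A.
Through an area πr² the displacement current is I_d·(πr²/πR²) = I_d (r/R)² = 0.0104 A.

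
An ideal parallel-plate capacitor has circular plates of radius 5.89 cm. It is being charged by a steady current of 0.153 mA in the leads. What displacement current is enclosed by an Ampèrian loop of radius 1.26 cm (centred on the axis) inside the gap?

7.00×10^-6 A

Between the plates the displacement current equals the wire current: I_d = 0.153 mA = 1.53×10^-4 A.
The field is uniform, so I_d,enc = I_d (r/R)² = (1.53×10^-4)(1.26/5.89)² = 7.00×10^-6 A.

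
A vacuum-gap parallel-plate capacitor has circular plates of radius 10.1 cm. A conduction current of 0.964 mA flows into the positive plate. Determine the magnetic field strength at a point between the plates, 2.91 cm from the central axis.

5.50×10^-10 T

No conduction current crosses the gap, so I_d there equals the 9.64×10^-4 A in the leads.
An Ampèrian loop of radius r encloses a fraction (r/R)² of I_d. Then B·2πr = μ₀ I_d (r/R)², giving B = μ₀ I_d r/(2πR²) = 5.50×10^-10 T.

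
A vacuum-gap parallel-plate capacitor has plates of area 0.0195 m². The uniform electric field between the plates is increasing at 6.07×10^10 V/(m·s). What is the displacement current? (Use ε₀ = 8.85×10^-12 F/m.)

The displacement current is ε₀ times dΦ_E/dt = ε₀ A dE/dt = (8.85×10^-12)(0.0195)(6.07×10^10) = 0.0105 A.

0.0105 A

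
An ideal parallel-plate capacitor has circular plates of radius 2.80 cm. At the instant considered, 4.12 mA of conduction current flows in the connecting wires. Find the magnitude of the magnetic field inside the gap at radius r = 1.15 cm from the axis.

1.21×10^-8 T

No conduction current crosses the gap, so I_d there equals the 4.12×10^-3 A in the leads.
∮B·dl = μ₀ I_d,enc with I_d,enc = I_d r²/R² = 6.950×10^-4 A; so B = μ₀ I_d,enc/(2πr) = 1.21×10^-8 T.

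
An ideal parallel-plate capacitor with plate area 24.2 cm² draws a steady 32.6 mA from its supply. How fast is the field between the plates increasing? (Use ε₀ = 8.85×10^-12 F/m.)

Charge continuity gives I_d = I = 0.0326 A between the plates.
Since I_d = ε₀ A dE/dt, dE/dt = I_d/(ε₀A) = (0.0326)/((8.85×10^-12)(2.42×10^-3)) = 1.52×10^12 V/(m·s).

1.52×10^12 V/(m·s)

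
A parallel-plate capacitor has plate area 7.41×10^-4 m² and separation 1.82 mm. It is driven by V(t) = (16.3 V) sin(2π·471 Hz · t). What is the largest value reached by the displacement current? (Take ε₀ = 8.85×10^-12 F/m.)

C = ε₀A/d = (8.85×10^-12)(7.41×10^-4)/(1.82×10^-3) = 3.603×10^-12 F; ω = 2πf = 2959 rad/s.
I_d = C dV/dt, so |I_d|_max = C V₀ ω = (3.603×10^-12)(16.3)(2959) = 1.74×10^-7 A.

1.74×10^-7 A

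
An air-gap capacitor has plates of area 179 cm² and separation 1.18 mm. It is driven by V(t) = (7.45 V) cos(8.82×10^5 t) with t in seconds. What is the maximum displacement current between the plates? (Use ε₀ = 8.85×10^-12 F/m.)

(dE/dt)_max = V₀ω/d = 5.569×10^9 V/(m·s); ω = 8.82×10^5 rad/s.
I_d,max = ε₀ A (dE/dt)_max = (8.85×10^-12)(0.0179)(5.569×10^9) = 8.82×10^-4 A.

8.82×10^-4 A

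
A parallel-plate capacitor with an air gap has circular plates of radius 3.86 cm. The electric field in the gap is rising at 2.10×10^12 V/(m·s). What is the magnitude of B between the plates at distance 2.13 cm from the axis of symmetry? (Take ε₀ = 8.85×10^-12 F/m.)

2.49×10^-7 T

I_d = ε₀ dΦ_E/dt = ε₀ πR² (dE/dt) = (8.85×10^-12)(4.681×10^-3)(2.10×10^12) = 0.08700 A through the full plate area.
∮B·dl = μ₀ I_d,enc with I_d,enc = I_d r²/R² = 0.02649 A; so B = μ₀ I_d,enc/(2πr) = 2.49×10^-7 T.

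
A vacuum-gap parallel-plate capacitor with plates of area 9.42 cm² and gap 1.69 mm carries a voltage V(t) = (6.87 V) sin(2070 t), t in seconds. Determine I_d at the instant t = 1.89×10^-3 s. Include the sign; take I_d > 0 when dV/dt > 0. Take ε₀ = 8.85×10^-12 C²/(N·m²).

dV/dt = (6.87)(2070)·cos(3.9123) = -1.020×10^4 V/s.
I_d = C dV/dt with C = ε₀A/d = (8.85×10^-12)(9.42×10^-4)/(1.69×10^-3) = 4.933×10^-12 F, so I_d = (4.933×10^-12)(-1.020×10^4) = -5.03×10^-8 A.

-5.03×10^-8 A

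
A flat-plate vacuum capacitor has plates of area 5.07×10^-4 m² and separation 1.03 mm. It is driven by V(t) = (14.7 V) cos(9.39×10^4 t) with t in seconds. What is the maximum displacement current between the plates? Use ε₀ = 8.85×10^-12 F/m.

6.01×10^-6 A

The displacement current equals the conduction current C dV/dt, which peaks at C V₀ ω.
With C = ε₀A/d = (8.85×10^-12)(5.07×10^-4)/(1.03×10^-3) = 4.356×10^-12 F and ω = 9.39×10^4 rad/s, I_d,max = (4.356×10^-12)(14.7)(9.39×10^4) = 6.01×10^-6 A.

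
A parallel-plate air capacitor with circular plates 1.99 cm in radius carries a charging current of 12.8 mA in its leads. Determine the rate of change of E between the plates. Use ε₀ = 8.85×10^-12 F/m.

1.16×10^12 V/(m·s)

Charge continuity gives I_d = I = 0.0128 A between the plates.
Since I_d = ε₀ A dE/dt, dE/dt = I_d/(ε₀A) = (0.0128)/((8.85×10^-12)(1.244×10^-3)) = 1.16×10^12 V/(m·s).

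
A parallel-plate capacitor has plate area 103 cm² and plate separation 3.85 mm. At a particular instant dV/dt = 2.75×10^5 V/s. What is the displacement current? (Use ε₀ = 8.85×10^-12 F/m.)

6.51×10^-6 A

E = V/d so dE/dt = (dV/dt)/d = 7.143×10^7 V/(m·s), and I_d = ε₀ A dE/dt = (8.85×10^-12)(0.0103)(7.143×10^7) = 6.51×10^-6 A.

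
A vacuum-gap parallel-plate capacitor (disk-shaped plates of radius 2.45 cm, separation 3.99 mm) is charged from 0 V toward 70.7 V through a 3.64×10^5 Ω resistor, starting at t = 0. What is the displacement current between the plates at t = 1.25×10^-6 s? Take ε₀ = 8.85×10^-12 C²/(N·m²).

C = ε₀A/d = (8.85×10^-12)(1.886×10^-3)/(3.99×10^-3) = 4.183×10^-12 F, so τ = RC = 1.523×10^-6 s.
The conduction current is I(t) = (V₀/R) e^(−t/τ), and the displacement current between the plates equals it.
t/τ = 0.8207; I_d = (70.7/3.64×10^5) · e^(−0.8207) = (1.942×10^-4)(0.4401) = 8.55×10^-5 A.

8.55×10^-5 A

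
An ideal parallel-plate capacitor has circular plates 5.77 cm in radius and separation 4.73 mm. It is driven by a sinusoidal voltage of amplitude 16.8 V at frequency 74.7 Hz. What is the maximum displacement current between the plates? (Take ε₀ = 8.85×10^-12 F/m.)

1.54×10^-7 A

The displacement current equals the conduction current C dV/dt, which peaks at C V₀ ω.
With C = ε₀A/d = (8.85×10^-12)(0.01046)/(4.73×10^-3) = 1.957×10^-11 F and ω = 2πf = 469.4 rad/s, I_d,max = (1.957×10^-11)(16.8)(469.4) = 1.54×10^-7 A.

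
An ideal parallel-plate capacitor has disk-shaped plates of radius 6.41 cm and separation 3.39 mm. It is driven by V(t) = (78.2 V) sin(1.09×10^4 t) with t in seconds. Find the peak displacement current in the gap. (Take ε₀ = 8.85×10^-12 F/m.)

The displacement current equals the conduction current C dV/dt, which peaks at C V₀ ω.
With C = ε₀A/d = (8.85×10^-12)(0.01291)/(3.39×10^-3) = 3.370×10^-11 F and ω = 1.09×10^4 rad/s, I_d,max = (3.370×10^-11)(78.2)(1.09×10^4) = 2.87×10^-5 A.

2.87×10^-5 A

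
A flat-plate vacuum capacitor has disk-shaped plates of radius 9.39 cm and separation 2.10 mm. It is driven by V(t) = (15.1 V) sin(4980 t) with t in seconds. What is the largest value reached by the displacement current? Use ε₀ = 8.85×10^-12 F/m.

8.78×10^-6 A

(dE/dt)_max = V₀ω/d = 3.581×10^7 V/(m·s); ω = 4980 rad/s.
I_d,max = ε₀ A (dE/dt)_max = (8.85×10^-12)(0.02770)(3.581×10^7) = 8.78×10^-6 A.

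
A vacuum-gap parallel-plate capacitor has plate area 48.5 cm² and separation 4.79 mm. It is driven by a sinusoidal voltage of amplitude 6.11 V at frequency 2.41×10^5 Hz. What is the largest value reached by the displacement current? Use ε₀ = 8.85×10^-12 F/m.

(dE/dt)_max = V₀ω/d = 1.931×10^9 V/(m·s); ω = 2πf = 1.514×10^6 rad/s.
I_d,max = ε₀ A (dE/dt)_max = (8.85×10^-12)(4.85×10^-3)(1.931×10^9) = 8.29×10^-5 A.

8.29×10^-5 A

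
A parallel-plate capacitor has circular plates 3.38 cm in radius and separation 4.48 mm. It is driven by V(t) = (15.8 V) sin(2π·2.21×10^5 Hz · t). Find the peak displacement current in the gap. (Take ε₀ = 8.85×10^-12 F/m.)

1.56×10^-4 A

C = ε₀A/d = (8.85×10^-12)(3.589×10^-3)/(4.48×10^-3) = 7.090×10^-12 F; ω = 2πf = 1.389×10^6 rad/s.
I_d = C dV/dt, so |I_d|_max = C V₀ ω = (7.090×10^-12)(15.8)(1.389×10^6) = 1.56×10^-4 A.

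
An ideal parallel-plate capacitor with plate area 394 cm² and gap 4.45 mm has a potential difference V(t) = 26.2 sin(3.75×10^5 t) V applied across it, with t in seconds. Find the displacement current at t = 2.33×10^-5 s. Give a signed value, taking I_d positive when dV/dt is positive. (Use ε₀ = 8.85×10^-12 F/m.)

-5.95×10^-4 A

C = ε₀A/d = (8.85×10^-12)(0.0394)/(4.45×10^-3) = 7.836×10^-11 F. dV/dt = V₀ω·cos(ωt); at ωt = 8.7375 rad this factor is -0.7730.
I_d = C dV/dt = (7.836×10^-11)(26.2)(3.75×10^5)(-0.7730) = -5.95×10^-4 A.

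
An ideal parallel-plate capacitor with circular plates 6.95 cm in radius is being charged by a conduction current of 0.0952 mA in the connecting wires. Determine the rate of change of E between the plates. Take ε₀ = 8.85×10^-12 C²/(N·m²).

7.09×10^8 V/(m·s)

By continuity, I_d in the gap equals the 0.0952 mA flowing in the wire.
Since I_d = ε₀ A dE/dt, dE/dt = I_d/(ε₀A) = (9.52×10^-5)/((8.85×10^-12)(0.01517)) = 7.09×10^8 V/(m·s).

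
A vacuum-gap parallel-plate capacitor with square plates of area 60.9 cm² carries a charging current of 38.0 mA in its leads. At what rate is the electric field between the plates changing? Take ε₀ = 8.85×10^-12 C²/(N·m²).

7.05×10^11 V/(m·s)

By continuity, I_d in the gap equals the 38.0 mA flowing in the wire.
Since I_d = ε₀ A dE/dt, dE/dt = I_d/(ε₀A) = (0.0380)/((8.85×10^-12)(6.09×10^-3)) = 7.05×10^11 V/(m·s).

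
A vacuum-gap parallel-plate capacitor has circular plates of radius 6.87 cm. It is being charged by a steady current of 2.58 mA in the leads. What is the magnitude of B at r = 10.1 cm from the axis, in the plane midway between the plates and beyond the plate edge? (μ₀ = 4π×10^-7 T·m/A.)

By continuity the displacement current in the gap matches the conduction current: I_d = 2.58×10^-3 A.
With r > R the enclosed displacement current is the full I_d; B = μ₀ I_d / (2πr) = 5.11×10^-9 T.

5.11×10^-9 T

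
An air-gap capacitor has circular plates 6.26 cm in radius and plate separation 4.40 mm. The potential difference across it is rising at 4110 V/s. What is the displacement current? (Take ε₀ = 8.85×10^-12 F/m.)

1.02×10^-7 A

E = V/d so dE/dt = (dV/dt)/d = 9.341×10^5 V/(m·s), and I_d = ε₀ A dE/dt = (8.85×10^-12)(0.01231)(9.341×10^5) = 1.02×10^-7 A.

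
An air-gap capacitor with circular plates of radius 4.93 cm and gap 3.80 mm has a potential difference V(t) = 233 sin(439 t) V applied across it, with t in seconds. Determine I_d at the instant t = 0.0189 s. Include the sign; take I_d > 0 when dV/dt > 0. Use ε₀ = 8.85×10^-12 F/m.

dV/dt = (233)(439)·cos(8.2971) = -4.386×10^4 V/s.
I_d = C dV/dt with C = ε₀A/d = (8.85×10^-12)(7.636×10^-3)/(3.80×10^-3) = 1.778×10^-11 F, so I_d = (1.778×10^-11)(-4.386×10^4) = -7.80×10^-7 A.

-7.80×10^-7 A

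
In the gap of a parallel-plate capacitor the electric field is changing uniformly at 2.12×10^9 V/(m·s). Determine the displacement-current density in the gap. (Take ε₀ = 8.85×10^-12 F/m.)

0.0188 A/m²

J_d = ε₀ ∂E/∂t, so J_d = 0.0188 A/m².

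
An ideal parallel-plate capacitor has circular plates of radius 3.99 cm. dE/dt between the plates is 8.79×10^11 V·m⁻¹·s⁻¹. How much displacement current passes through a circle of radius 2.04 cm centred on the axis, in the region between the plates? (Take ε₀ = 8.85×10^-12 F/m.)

0.0102 A

Total displacement current: I_d = ε₀(πR²)(dE/dt) = (8.85×10^-12)(5.001×10^-3)(8.79×10^11) = 0.03890 A.
Through an area πr² the displacement current is I_d·(πr²/πR²) = I_d (r/R)² = 0.0102 A.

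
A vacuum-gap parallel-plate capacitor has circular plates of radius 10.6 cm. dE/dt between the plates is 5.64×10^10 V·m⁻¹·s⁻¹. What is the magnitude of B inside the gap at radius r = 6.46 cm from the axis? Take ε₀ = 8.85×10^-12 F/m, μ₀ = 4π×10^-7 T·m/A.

2.03×10^-8 T

Total displacement current: I_d = ε₀(πR²)(dE/dt) = (8.85×10^-12)(0.03530)(5.64×10^10) = 0.01762 A.
An Ampèrian loop of radius r encloses a fraction (r/R)² of I_d. Then B·2πr = μ₀ I_d (r/R)², giving B = μ₀ I_d r/(2πR²) = 2.03×10^-8 T.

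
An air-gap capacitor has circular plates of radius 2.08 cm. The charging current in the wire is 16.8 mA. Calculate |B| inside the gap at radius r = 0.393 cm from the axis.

3.05×10^-8 T

Between the plates the displacement current equals the wire current: I_d = 16.8 mA = 0.0168 A.
∮B·dl = μ₀ I_d,enc with I_d,enc = I_d r²/R² = 5.997×10^-4 A; so B = μ₀ I_d,enc/(2πr) = 3.05×10^-8 T.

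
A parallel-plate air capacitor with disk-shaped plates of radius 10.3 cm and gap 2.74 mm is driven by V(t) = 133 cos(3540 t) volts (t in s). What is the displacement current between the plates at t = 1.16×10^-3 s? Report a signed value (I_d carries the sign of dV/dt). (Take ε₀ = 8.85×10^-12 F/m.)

dV/dt = (133)(3540)·−sin(4.1064) = 3.870×10^5 V/s.
I_d = C dV/dt with C = ε₀A/d = (8.85×10^-12)(0.03333)/(2.74×10^-3) = 1.077×10^-10 F, so I_d = (1.077×10^-10)(3.870×10^5) = 4.17×10^-5 A.

4.17×10^-5 A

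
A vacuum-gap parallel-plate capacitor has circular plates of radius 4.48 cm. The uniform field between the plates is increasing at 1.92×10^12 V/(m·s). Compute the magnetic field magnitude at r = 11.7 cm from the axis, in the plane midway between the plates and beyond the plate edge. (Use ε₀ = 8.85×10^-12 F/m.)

Through the whole plate area (πR² = 6.305×10^-3 m²), I_d = ε₀ πR² dE/dt = 0.1071 A.
Outside the plates the loop encloses all of I_d, so B·2πr = μ₀ I_d and B = 1.83×10^-7 T.

1.83×10^-7 T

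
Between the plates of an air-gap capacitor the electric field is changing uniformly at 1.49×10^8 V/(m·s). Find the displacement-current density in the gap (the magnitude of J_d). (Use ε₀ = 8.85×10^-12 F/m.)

1.32×10^-3 A/m²

The displacement-current density is ε₀ ∂E/∂t = (8.85×10^-12)(1.49×10^8) = 1.32×10^-3 A/m².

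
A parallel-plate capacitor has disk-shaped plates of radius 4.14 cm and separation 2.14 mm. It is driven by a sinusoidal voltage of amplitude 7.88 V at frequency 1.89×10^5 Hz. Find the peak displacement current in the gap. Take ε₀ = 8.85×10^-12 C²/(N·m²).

2.08×10^-4 A

The displacement current equals the conduction current C dV/dt, which peaks at C V₀ ω.
With C = ε₀A/d = (8.85×10^-12)(5.385×10^-3)/(2.14×10^-3) = 2.227×10^-11 F and ω = 2πf = 1.188×10^6 rad/s, I_d,max = (2.227×10^-11)(7.88)(1.188×10^6) = 2.08×10^-4 A.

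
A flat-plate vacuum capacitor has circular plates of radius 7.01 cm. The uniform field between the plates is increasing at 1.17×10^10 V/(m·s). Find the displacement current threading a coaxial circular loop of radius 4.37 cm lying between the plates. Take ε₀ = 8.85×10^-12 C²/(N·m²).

I_d = ε₀ dΦ_E/dt = ε₀ πR² (dE/dt) = (8.85×10^-12)(0.01544)(1.17×10^10) = 1.599×10^-3 A through the full plate area.
Through an area πr² the displacement current is I_d·(πr²/πR²) = I_d (r/R)² = 6.21×10^-4 A.

6.21×10^-4 A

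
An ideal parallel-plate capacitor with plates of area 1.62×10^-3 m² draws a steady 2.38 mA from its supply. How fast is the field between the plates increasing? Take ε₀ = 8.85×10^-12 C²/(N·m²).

By continuity, I_d in the gap equals the 2.38 mA flowing in the wire.
Then dE/dt = I_d/(ε₀A) = 1.66×10^11 V/(m·s).

1.66×10^11 V/(m·s)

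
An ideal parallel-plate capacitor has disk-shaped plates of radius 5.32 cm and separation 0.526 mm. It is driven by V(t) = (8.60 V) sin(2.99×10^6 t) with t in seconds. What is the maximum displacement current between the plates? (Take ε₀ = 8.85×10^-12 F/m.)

C = ε₀A/d = (8.85×10^-12)(8.891×10^-3)/(5.26×10^-4) = 1.496×10^-10 F; ω = 2.99×10^6 rad/s.
I_d = C dV/dt, so |I_d|_max = C V₀ ω = (1.496×10^-10)(8.60)(2.99×10^6) = 3.85×10^-3 A.

3.85×10^-3 A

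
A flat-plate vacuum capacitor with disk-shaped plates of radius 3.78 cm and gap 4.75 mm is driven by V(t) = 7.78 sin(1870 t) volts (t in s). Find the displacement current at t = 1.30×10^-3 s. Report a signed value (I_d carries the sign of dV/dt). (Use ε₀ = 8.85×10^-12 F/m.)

-9.22×10^-8 A

C = ε₀A/d = (8.85×10^-12)(4.489×10^-3)/(4.75×10^-3) = 8.364×10^-12 F. dV/dt = V₀ω·cos(ωt); at ωt = 2.431 rad this factor is -0.7580.
I_d = C dV/dt = (8.364×10^-12)(7.78)(1870)(-0.7580) = -9.22×10^-8 A.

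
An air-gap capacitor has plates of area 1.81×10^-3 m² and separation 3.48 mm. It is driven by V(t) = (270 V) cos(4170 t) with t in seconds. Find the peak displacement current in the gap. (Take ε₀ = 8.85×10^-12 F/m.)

5.18×10^-6 A

(dE/dt)_max = V₀ω/d = 3.235×10^8 V/(m·s); ω = 4170 rad/s.
I_d,max = ε₀ A (dE/dt)_max = (8.85×10^-12)(1.81×10^-3)(3.235×10^8) = 5.18×10^-6 A.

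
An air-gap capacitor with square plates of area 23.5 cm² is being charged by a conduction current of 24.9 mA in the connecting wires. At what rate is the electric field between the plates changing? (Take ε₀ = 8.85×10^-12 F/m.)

1.20×10^12 V/(m·s)

By continuity, I_d in the gap equals the 24.9 mA flowing in the wire.
Then dE/dt = I_d/(ε₀A) = 1.20×10^12 V/(m·s).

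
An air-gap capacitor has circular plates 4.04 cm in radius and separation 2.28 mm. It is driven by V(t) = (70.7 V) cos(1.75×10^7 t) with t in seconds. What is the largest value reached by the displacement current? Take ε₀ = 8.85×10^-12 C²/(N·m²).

C = ε₀A/d = (8.85×10^-12)(5.128×10^-3)/(2.28×10^-3) = 1.990×10^-11 F; ω = 1.75×10^7 rad/s.
I_d = C dV/dt, so |I_d|_max = C V₀ ω = (1.990×10^-11)(70.7)(1.75×10^7) = 0.0246 A.

0.0246 A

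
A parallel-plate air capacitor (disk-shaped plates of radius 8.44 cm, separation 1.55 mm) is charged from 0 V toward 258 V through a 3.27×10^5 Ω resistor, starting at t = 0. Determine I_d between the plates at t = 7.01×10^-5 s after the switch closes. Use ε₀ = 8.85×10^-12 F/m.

1.47×10^-4 A

With C = ε₀A/d = (8.85×10^-12)(0.02238)/(1.55×10^-3) = 1.278×10^-10 F, the time constant is τ = RC = 4.179×10^-5 s, so t/τ = 1.677 and e^(−t/τ) = 0.1869.
I_d = I_cond = (V₀/R) e^(−t/τ) = (7.890×10^-4)(0.1869) = 1.47×10^-4 A.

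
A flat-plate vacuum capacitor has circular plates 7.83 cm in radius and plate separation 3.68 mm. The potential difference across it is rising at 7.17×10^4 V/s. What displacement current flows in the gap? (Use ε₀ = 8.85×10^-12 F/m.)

E = V/d so dE/dt = (dV/dt)/d = 1.948×10^7 V/(m·s), and I_d = ε₀ A dE/dt = (8.85×10^-12)(0.01926)(1.948×10^7) = 3.32×10^-6 A.

3.32×10^-6 A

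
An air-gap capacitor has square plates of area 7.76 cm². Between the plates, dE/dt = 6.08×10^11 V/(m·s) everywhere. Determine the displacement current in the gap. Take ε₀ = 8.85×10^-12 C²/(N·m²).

The displacement current is ε₀ times dΦ_E/dt = ε₀ A dE/dt = (8.85×10^-12)(7.76×10^-4)(6.08×10^11) = 4.18×10^-3 A.

4.18×10^-3 A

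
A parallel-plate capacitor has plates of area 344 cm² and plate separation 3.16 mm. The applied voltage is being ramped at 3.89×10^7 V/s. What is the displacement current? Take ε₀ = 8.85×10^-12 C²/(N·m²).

E = V/d so dE/dt = (dV/dt)/d = 1.231×10^10 V/(m·s), and I_d = ε₀ A dE/dt = (8.85×10^-12)(0.0344)(1.231×10^10) = 3.75×10^-3 A.

3.75×10^-3 A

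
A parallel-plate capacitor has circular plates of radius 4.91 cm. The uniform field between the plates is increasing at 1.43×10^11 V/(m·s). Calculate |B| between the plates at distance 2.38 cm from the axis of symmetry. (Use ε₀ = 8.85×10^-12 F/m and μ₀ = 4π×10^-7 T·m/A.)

1.89×10^-8 T

I_d = ε₀ dΦ_E/dt = ε₀ πR² (dE/dt) = (8.85×10^-12)(7.574×10^-3)(1.43×10^11) = 9.585×10^-3 A through the full plate area.
∮B·dl = μ₀ I_d,enc with I_d,enc = I_d r²/R² = 2.252×10^-3 A; so B = μ₀ I_d,enc/(2πr) = 1.89×10^-8 T.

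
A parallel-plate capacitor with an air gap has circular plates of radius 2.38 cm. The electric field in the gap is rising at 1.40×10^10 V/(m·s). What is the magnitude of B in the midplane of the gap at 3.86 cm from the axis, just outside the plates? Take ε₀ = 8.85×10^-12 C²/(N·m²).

1.14×10^-9 T

I_d = ε₀ dΦ_E/dt = ε₀ πR² (dE/dt) = (8.85×10^-12)(1.780×10^-3)(1.40×10^10) = 2.205×10^-4 A through the full plate area.
Outside the plates the loop encloses all of I_d, so B·2πr = μ₀ I_d and B = 1.14×10^-9 T.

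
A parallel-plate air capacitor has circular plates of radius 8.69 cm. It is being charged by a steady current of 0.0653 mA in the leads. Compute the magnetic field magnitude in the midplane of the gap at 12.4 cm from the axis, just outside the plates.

No conduction current crosses the gap, so I_d there equals the 6.53×10^-5 A in the leads.
Outside the plates the loop encloses all of I_d, so B·2πr = μ₀ I_d and B = 1.05×10^-10 T.

1.05×10^-10 T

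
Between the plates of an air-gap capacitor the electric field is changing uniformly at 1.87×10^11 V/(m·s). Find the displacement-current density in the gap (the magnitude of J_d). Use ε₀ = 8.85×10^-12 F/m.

J_d = ε₀ dE/dt = (8.85×10^-12)(1.87×10^11) = 1.65 A/m².

1.65 A/m²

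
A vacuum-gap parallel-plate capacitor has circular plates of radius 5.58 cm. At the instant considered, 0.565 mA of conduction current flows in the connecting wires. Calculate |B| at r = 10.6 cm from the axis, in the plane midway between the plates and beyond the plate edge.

1.07×10^-9 T

No conduction current crosses the gap, so I_d there equals the 5.65×10^-4 A in the leads.
Outside the plates the loop encloses all of I_d, so B·2πr = μ₀ I_d and B = 1.07×10^-9 T.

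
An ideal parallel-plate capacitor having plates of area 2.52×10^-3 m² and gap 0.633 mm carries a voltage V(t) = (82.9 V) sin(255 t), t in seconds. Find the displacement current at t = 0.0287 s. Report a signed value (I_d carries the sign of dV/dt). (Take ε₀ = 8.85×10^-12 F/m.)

3.80×10^-7 A

dV/dt = (82.9)(255)·cos(7.3185) = 1.079×10^4 V/s.
I_d = C dV/dt with C = ε₀A/d = (8.85×10^-12)(2.52×10^-3)/(6.33×10^-4) = 3.523×10^-11 F, so I_d = (3.523×10^-11)(1.079×10^4) = 3.80×10^-7 A.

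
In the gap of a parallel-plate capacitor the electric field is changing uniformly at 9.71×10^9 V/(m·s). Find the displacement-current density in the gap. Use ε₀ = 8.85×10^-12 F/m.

0.0859 A/m²

The displacement-current density is ε₀ ∂E/∂t = (8.85×10^-12)(9.71×10^9) = 0.0859 A/m².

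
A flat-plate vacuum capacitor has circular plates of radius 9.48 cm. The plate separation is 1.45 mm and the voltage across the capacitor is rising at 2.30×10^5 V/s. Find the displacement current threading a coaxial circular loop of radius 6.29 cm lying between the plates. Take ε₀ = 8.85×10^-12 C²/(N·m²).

1.74×10^-5 A

With E = V/d, dE/dt = 1.586×10^8 V/(m·s) and πR² = 0.02823 m², giving I_d = ε₀ πR² dE/dt = 3.962×10^-5 A.
Since J_d is uniform, the enclosed fraction is (r/R)² = 0.4402, giving I_d,enc = 1.74×10^-5 A.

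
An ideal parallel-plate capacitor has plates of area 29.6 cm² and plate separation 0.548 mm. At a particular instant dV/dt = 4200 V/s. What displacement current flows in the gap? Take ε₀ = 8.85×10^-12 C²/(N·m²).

C = ε₀A/d = (8.85×10^-12)(2.96×10^-3)/(5.48×10^-4) = 4.780×10^-11 F.
I_d = C dV/dt = (4.780×10^-11)(4200) = 2.01×10^-7 A.

2.01×10^-7 A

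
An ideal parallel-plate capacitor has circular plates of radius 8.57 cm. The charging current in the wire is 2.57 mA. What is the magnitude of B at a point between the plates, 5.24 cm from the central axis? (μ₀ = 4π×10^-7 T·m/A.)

By continuity the displacement current in the gap matches the conduction current: I_d = 2.57×10^-3 A.
An Ampèrian loop of radius r encloses a fraction (r/R)² of I_d. Then B·2πr = μ₀ I_d (r/R)², giving B = μ₀ I_d r/(2πR²) = 3.67×10^-9 T.

3.67×10^-9 T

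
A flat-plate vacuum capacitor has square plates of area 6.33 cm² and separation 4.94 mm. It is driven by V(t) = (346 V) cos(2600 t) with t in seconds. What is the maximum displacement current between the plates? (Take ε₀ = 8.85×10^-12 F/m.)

The displacement current equals the conduction current C dV/dt, which peaks at C V₀ ω.
With C = ε₀A/d = (8.85×10^-12)(6.33×10^-4)/(4.94×10^-3) = 1.134×10^-12 F and ω = 2600 rad/s, I_d,max = (1.134×10^-12)(346)(2600) = 1.02×10^-6 A.

1.02×10^-6 A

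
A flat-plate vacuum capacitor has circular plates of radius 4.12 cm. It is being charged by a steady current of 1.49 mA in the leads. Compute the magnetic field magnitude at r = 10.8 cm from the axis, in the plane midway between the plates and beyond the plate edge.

2.76×10^-9 T

Between the plates the displacement current equals the wire current: I_d = 1.49 mA = 1.49×10^-3 A.
For r ≥ R the full I_d is enclosed: B = μ₀ I_d/(2πr) = (4π×10^-7)(1.49×10^-3)/(2π·0.108) = 2.76×10^-9 T.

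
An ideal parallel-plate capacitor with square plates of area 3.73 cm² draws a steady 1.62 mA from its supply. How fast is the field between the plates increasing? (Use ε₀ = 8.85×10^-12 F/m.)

Charge continuity gives I_d = I = 1.62×10^-3 A between the plates.
Then dE/dt = I_d/(ε₀A) = 4.91×10^11 V/(m·s).

4.91×10^11 V/(m·s)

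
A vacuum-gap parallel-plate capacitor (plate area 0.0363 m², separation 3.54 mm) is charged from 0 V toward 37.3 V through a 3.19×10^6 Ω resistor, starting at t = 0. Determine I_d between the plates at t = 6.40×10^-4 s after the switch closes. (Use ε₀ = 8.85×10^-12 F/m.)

1.28×10^-6 A

With C = ε₀A/d = (8.85×10^-12)(0.0363)/(3.54×10^-3) = 9.075×10^-11 F, the time constant is τ = RC = 2.895×10^-4 s, so t/τ = 2.211 and e^(−t/τ) = 0.1096.
I_d = I_cond = (V₀/R) e^(−t/τ) = (1.169×10^-5)(0.1096) = 1.28×10^-6 A.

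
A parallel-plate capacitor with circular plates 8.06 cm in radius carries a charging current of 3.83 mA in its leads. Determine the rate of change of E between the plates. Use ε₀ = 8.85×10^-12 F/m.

Charge continuity gives I_d = I = 3.83×10^-3 A between the plates.
Since I_d = ε₀ A dE/dt, dE/dt = I_d/(ε₀A) = (3.83×10^-3)/((8.85×10^-12)(0.02041)) = 2.12×10^10 V/(m·s).

2.12×10^10 V/(m·s)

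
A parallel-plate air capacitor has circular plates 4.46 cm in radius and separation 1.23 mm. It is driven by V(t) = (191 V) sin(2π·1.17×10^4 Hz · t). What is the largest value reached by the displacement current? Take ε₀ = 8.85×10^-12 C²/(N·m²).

(dE/dt)_max = V₀ω/d = 1.141×10^10 V/(m·s); ω = 2πf = 7.351×10^4 rad/s.
I_d,max = ε₀ A (dE/dt)_max = (8.85×10^-12)(6.249×10^-3)(1.141×10^10) = 6.31×10^-4 A.

6.31×10^-4 A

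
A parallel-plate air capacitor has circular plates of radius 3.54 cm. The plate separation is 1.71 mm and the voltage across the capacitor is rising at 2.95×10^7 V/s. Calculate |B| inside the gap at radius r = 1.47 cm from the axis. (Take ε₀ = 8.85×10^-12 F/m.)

1.41×10^-9 T

With E = V/d, dE/dt = 1.725×10^10 V/(m·s) and πR² = 3.937×10^-3 m², giving I_d = ε₀ πR² dE/dt = 6.010×10^-4 A.
An Ampèrian loop of radius r encloses a fraction (r/R)² of I_d. Then B·2πr = μ₀ I_d (r/R)², giving B = μ₀ I_d r/(2πR²) = 1.41×10^-9 T.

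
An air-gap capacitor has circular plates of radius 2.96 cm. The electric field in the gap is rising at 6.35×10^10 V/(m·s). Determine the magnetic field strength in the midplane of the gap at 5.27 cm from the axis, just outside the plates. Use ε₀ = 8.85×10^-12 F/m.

5.87×10^-9 T

I_d = ε₀ dΦ_E/dt = ε₀ πR² (dE/dt) = (8.85×10^-12)(2.753×10^-3)(6.35×10^10) = 1.547×10^-3 A through the full plate area.
For r ≥ R the full I_d is enclosed: B = μ₀ I_d/(2πr) = (4π×10^-7)(1.547×10^-3)/(2π·0.0527) = 5.87×10^-9 T.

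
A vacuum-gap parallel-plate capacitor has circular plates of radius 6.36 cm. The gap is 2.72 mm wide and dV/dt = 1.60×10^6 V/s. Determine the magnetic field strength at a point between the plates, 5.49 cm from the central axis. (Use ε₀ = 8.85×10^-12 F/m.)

dE/dt = (dV/dt)/d = 5.882×10^8 V/(m·s); I_d = ε₀(πR²)(dE/dt) = (8.85×10^-12)(0.01271)(5.882×10^8) = 6.616×10^-5 A.
∮B·dl = μ₀ I_d,enc with I_d,enc = I_d r²/R² = 4.930×10^-5 A; so B = μ₀ I_d,enc/(2πr) = 1.80×10^-10 T.

1.80×10^-10 T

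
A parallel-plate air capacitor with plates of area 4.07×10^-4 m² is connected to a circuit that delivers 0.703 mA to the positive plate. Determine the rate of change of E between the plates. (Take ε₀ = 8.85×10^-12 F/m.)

By continuity, I_d in the gap equals the 0.703 mA flowing in the wire.
Inverting I_d = ε₀ A dE/dt gives dE/dt = 7.03×10^-4 / (8.85×10^-12 · 4.07×10^-4) = 1.95×10^11 V/(m·s).

1.95×10^11 V/(m·s)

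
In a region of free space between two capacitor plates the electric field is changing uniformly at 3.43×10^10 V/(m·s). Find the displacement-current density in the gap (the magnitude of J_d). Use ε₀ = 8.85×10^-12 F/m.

The displacement-current density is ε₀ ∂E/∂t = (8.85×10^-12)(3.43×10^10) = 0.304 A/m².

0.304 A/m²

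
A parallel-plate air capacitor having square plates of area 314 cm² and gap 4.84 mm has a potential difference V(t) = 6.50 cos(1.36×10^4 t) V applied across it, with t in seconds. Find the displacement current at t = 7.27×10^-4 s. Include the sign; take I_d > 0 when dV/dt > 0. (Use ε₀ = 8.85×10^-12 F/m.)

2.26×10^-6 A

C = ε₀A/d = (8.85×10^-12)(0.0314)/(4.84×10^-3) = 5.742×10^-11 F. dV/dt = V₀ω·−sin(ωt); at ωt = 9.8872 rad this factor is 0.4461.
I_d = C dV/dt = (5.742×10^-11)(6.50)(1.36×10^4)(0.4461) = 2.26×10^-6 A.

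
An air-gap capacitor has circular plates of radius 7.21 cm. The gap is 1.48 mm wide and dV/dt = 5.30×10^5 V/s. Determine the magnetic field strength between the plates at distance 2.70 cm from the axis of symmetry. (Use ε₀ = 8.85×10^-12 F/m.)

dE/dt = (dV/dt)/d = 3.581×10^8 V/(m·s); I_d = ε₀(πR²)(dE/dt) = (8.85×10^-12)(0.01633)(3.581×10^8) = 5.175×10^-5 A.
For r < R the Ampère–Maxwell law gives B(2πr) = μ₀ I_d (r²/R²), so B = μ₀ I_d r/(2πR²) = (4π×10^-7)(5.175×10^-5)(0.0270)/(2π·0.0721²) = 5.38×10^-11 T.

5.38×10^-11 T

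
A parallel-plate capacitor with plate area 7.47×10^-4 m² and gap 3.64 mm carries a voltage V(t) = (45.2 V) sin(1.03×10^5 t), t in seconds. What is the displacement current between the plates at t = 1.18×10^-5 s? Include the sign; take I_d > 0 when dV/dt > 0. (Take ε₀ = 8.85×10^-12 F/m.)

2.94×10^-6 A

C = ε₀A/d = (8.85×10^-12)(7.47×10^-4)/(3.64×10^-3) = 1.816×10^-12 F. dV/dt = V₀ω·cos(ωt); at ωt = 1.2154 rad this factor is 0.3480.
I_d = C dV/dt = (1.816×10^-12)(45.2)(1.03×10^5)(0.3480) = 2.94×10^-6 A.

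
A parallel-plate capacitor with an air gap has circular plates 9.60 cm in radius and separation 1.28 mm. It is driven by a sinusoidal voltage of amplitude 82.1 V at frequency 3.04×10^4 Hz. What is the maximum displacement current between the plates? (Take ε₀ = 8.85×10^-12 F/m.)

3.14×10^-3 A

C = ε₀A/d = (8.85×10^-12)(0.02895)/(1.28×10^-3) = 2.002×10^-10 F; ω = 2πf = 1.910×10^5 rad/s.
I_d = C dV/dt, so |I_d|_max = C V₀ ω = (2.002×10^-10)(82.1)(1.910×10^5) = 3.14×10^-3 A.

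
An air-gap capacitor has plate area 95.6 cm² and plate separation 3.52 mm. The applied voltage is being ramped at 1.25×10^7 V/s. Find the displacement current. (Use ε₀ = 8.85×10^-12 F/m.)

The displacement current equals the charging current C dV/dt. With C = ε₀A/d = (8.85×10^-12)(9.56×10^-3)/(3.52×10^-3) = 2.404×10^-11 F, I_d = (2.404×10^-11)(1.25×10^7) = 3.00×10^-4 A.

3.00×10^-4 A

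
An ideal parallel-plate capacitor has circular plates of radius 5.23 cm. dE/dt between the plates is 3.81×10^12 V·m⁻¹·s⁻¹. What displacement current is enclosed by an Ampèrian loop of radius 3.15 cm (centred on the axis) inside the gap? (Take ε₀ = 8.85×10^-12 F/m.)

Total displacement current: I_d = ε₀(πR²)(dE/dt) = (8.85×10^-12)(8.593×10^-3)(3.81×10^12) = 0.2897 A.
Since J_d is uniform, the enclosed fraction is (r/R)² = 0.3628, giving I_d,enc = 0.105 A.

0.105 A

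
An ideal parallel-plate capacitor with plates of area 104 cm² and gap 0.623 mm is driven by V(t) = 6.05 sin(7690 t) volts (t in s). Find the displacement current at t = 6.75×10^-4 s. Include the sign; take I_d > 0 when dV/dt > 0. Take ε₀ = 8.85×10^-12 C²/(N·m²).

3.16×10^-6 A

dV/dt = (6.05)(7690)·cos(5.19075) = 2.142×10^4 V/s.
I_d = C dV/dt with C = ε₀A/d = (8.85×10^-12)(0.0104)/(6.23×10^-4) = 1.477×10^-10 F, so I_d = (1.477×10^-10)(2.142×10^4) = 3.16×10^-6 A.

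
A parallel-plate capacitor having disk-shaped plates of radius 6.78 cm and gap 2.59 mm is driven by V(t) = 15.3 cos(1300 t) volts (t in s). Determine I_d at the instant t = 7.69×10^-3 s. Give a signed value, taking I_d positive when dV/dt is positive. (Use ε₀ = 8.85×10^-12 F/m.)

dV/dt = (15.3)(1300)·−sin(9.997) = 1.077×10^4 V/s.
I_d = C dV/dt with C = ε₀A/d = (8.85×10^-12)(0.01444)/(2.59×10^-3) = 4.934×10^-11 F, so I_d = (4.934×10^-11)(1.077×10^4) = 5.31×10^-7 A.

5.31×10^-7 A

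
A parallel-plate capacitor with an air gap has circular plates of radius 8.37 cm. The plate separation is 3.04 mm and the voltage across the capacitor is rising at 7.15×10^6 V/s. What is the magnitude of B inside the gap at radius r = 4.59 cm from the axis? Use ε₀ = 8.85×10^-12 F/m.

6.00×10^-10 T

With E = V/d, dE/dt = 2.352×10^9 V/(m·s) and πR² = 0.02201 m², giving I_d = ε₀ πR² dE/dt = 4.581×10^-4 A.
For r < R the Ampère–Maxwell law gives B(2πr) = μ₀ I_d (r²/R²), so B = μ₀ I_d r/(2πR²) = (4π×10^-7)(4.581×10^-4)(0.0459)/(2π·0.0837²) = 6.00×10^-10 T.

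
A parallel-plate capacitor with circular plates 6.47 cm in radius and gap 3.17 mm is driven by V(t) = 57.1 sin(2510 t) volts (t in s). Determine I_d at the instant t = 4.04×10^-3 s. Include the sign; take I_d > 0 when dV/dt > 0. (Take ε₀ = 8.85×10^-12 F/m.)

dE/dt = (V₀ω/d)·cos(ωt) with ωt = 10.1404 rad: (57.1)(2510)(-0.7547)/(3.17×10^-3) = -3.412×10^7 V/(m·s).
I_d = ε₀ A dE/dt = (8.85×10^-12)(0.01315)(-3.412×10^7) = -3.97×10^-6 A.

-3.97×10^-6 A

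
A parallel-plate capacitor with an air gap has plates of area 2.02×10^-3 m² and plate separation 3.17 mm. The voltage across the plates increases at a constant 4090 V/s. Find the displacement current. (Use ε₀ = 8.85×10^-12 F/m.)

2.31×10^-8 A

C = ε₀A/d = (8.85×10^-12)(2.02×10^-3)/(3.17×10^-3) = 5.639×10^-12 F.
I_d = C dV/dt = (5.639×10^-12)(4090) = 2.31×10^-8 A.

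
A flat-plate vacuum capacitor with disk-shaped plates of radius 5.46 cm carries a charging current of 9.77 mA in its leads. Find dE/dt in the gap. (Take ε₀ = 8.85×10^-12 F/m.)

1.18×10^11 V/(m·s)

Charge continuity gives I_d = I = 9.77×10^-3 A between the plates.
Since I_d = ε₀ A dE/dt, dE/dt = I_d/(ε₀A) = (9.77×10^-3)/((8.85×10^-12)(9.366×10^-3)) = 1.18×10^11 V/(m·s).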